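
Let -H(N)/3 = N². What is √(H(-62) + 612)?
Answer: 2*I*√2730 ≈ 104.5*I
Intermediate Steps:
H(N) = -3*N²
√(H(-62) + 612) = √(-3*(-62)² + 612) = √(-3*3844 + 612) = √(-11532 + 612) = √(-10920) = 2*I*√2730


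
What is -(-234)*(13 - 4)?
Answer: 2106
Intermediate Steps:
-(-234)*(13 - 4) = -(-234)*9 = -13*(-162) = 2106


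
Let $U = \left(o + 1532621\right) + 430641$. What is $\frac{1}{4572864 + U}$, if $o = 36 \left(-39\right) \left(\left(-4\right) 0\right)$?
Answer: $\frac{1}{6536126} \approx 1.53 \cdot 10^{-7}$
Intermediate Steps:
$o = 0$ ($o = \left(-1404\right) 0 = 0$)
$U = 1963262$ ($U = \left(0 + 1532621\right) + 430641 = 1532621 + 430641 = 1963262$)
$\frac{1}{4572864 + U} = \frac{1}{4572864 + 1963262} = \frac{1}{6536126}$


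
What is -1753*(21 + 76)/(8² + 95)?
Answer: -170041/159 ≈ -1069.4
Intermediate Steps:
-1753*(21 + 76)/(8² + 95) = -170041/(64 + 95) = -170041/159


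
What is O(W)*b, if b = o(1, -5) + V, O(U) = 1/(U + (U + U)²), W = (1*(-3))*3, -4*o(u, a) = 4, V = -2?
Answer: -1/105 ≈ -0.0095238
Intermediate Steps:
o(u, a) = -1 (o(u, a) = -¼*4 = -1)
W = -9 (W = -3*3 = -9)
O(U) = 1/(U + 4*U²) (O(U) = 1/(U + (2*U)²) = 1/(U + 4*U²))
b = -3 (b = -1 - 2 = -3)
O(W)*b = (1/((-9)*(1 + 4*(-9))))*(-3) = -1/(9*(1 - 36))*(-3) = -⅑/(-35)*(-3) = -⅑*(-1/35)*(-3) = (1/315)*(-3) = -1/105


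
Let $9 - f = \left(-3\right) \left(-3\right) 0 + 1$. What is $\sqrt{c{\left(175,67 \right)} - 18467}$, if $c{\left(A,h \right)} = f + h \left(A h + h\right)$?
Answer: $\sqrt{771605} \approx 878.41$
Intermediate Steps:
$f = 8$ ($f = 9 - \left(\left(-3\right) \left(-3\right) 0 + 1\right) = 9 - \left(9 \cdot 0 + 1\right) = 9 - \left(0 + 1\right) = 9 - 1 = 8$)
$c{\left(A,h \right)} = 8 + h \left(h + A h\right)$ ($c{\left(A,h \right)} = 8 + h \left(A h + h\right) = 8 + h \left(h + A h\right)$)
$\sqrt{c{\left(175,67 \right)} - 18467} = \sqrt{\left(8 + 67^{2} + 175 \cdot 67^{2}\right) - 18467} = \sqrt{\left(8 + 4489 + 175 \cdot 4489\right) - 18467} = \sqrt{\left(8 + 4489 + 785575\right) - 18467} = \sqrt{790072 - 18467} = \sqrt{771605}$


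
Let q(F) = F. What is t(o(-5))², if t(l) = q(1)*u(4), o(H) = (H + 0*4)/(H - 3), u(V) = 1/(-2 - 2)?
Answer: 1/16 ≈ 0.062500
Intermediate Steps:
u(V) = -¼ (u(V) = 1/(-4) = -¼)
o(H) = H/(-3 + H) (o(H) = (H + 0)/(-3 + H) = H/(-3 + H))
t(l) = -¼ (t(l) = 1*(-¼) = -¼)
t(o(-5))² = (-¼)² = 1/16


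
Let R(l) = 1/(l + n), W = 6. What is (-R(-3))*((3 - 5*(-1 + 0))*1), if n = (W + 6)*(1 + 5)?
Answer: -8/69 ≈ -0.11594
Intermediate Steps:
n = 72 (n = (6 + 6)*(1 + 5) = 12*6 = 72)
R(l) = 1/(72 + l) (R(l) = 1/(l + 72) = 1/(72 + l))
(-R(-3))*((3 - 5*(-1 + 0))*1) = (-1/(72 - 3))*((3 - 5*(-1 + 0))*1) = (-1/69)*((3 - 5*(-1))*1) = (-1*1/69)*((3 + 5)*1) = -8/69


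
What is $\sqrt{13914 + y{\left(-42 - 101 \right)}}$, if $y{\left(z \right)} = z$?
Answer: $\sqrt{13771} \approx 117.35$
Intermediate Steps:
$\sqrt{13914 + y{\left(-42 - 101 \right)}} = \sqrt{13914 - 143} = \sqrt{13771}$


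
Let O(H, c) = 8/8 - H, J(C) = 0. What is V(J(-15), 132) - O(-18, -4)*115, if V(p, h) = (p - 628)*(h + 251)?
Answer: -242709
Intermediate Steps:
O(H, c) = 1 - H (O(H, c) = 8*(⅛) - H = 1 - H)
V(p, h) = (-628 + p)*(251 + h)
V(J(-15), 132) - O(-18, -4)*115 = (-157628 - 628*132 + 251*0 + 132*0) - (1 - 1*(-18))*115 = (-157628 - 82896 + 0 + 0) - (1 + 18)*115 = -240524 - 19*115 = -240524 - 1*2185 = -240524 - 2185 = -242709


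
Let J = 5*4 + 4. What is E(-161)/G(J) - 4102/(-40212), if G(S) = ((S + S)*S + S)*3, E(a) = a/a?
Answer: 134371/1313592 ≈ 0.10229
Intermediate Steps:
E(a) = 1
J = 24 (J = 20 + 4 = 24)
G(S) = 3*S + 6*S² (G(S) = ((2*S)*S + S)*3 = (2*S² + S)*3 = (S + 2*S²)*3 = 3*S + 6*S²)
E(-161)/G(J) - 4102/(-40212) = 1/(3*24*(1 + 2*24)) - 4102/(-40212) = 1/(3*24*(1 + 48)) - 4102*(-1/40212) = 1/(3*24*49) + 2051/20106 = 1/3528 + 2051/20106 = 134371/1313592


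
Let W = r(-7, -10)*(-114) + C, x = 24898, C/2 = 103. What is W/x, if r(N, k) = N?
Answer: 502/12449 ≈ 0.040325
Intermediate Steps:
C = 206 (C = 2*103 = 206)
W = 1004 (W = -7*(-114) + 206 = 798 + 206 = 1004)
W/x = 1004/24898 = 1004*(1/24898) = 502/12449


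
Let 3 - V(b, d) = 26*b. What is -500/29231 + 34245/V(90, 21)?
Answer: -334061365/22770949 ≈ -14.671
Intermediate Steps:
V(b, d) = 3 - 26*b
-500/29231 + 34245/V(90, 21) = -500/29231 + 34245/(3 - 26*90) = -500*1/29231 + 34245/(3 - 2340) = -500/29231 + 34245/(-2337) = -500/29231 + 34245*(-1/2337) = -500/29231 - 11415/779 = -334061365/22770949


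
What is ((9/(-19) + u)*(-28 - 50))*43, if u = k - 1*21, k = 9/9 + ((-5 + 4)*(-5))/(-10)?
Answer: 1336569/19 ≈ 70346.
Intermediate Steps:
k = 1/2 (k = 9*(1/9) - 1*(-5)*(-1/10) = 1 + 5*(-1/10) = 1 - 1/2 = 1/2 ≈ 0.50000)
u = -41/2 (u = 1/2 - 1*21 = 1/2 - 21 = -41/2 ≈ -20.500)
((9/(-19) + u)*(-28 - 50))*43 = ((9/(-19) - 41/2)*(-28 - 50))*43 = ((9*(-1/19) - 41/2)*(-78))*43 = ((-9/19 - 41/2)*(-78))*43 = -797/38*(-78)*43 = (31083/19)*43 = 1336569/19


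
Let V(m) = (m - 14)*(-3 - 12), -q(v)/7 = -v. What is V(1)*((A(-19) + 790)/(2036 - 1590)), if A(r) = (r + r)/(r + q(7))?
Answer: 153803/446 ≈ 344.85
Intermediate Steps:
q(v) = 7*v (q(v) = -(-7)*v = 7*v)
A(r) = 2*r/(49 + r) (A(r) = (r + r)/(r + 7*7) = (2*r)/(r + 49) = (2*r)/(49 + r) = 2*r/(49 + r))
V(m) = 210 - 15*m (V(m) = (-14 + m)*(-15) = 210 - 15*m)
V(1)*((A(-19) + 790)/(2036 - 1590)) = (210 - 15*1)*((2*(-19)/(49 - 19) + 790)/(2036 - 1590)) = (210 - 15)*((2*(-19)/30 + 790)/446) = 195*((2*(-19)*(1/30) + 790)*(1/446)) = 195*((-19/15 + 790)*(1/446)) = 195*((11831/15)*(1/446)) = 195*(11831/6690) = 153803/446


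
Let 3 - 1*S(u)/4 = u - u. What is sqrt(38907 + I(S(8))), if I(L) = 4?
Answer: sqrt(38911) ≈ 197.26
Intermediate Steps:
S(u) = 12 (S(u) = 12 - 4*(u - u) = 12 - 4*0 = 12 + 0 = 12)
sqrt(38907 + I(S(8))) = sqrt(38907 + 4) = sqrt(38911)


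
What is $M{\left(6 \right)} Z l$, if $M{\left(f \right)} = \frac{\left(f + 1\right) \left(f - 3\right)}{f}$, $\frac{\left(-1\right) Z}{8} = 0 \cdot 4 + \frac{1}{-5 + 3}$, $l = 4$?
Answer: $56$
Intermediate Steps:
$Z = 4$ ($Z = - 8 \left(0 \cdot 4 + \frac{1}{-5 + 3}\right) = - 8 \left(0 + \frac{1}{-2}\right) = - 8 \left(0 - \frac{1}{2}\right) = \left(-8\right) \left(- \frac{1}{2}\right) = 4$)
$M{\left(f \right)} = \frac{\left(1 + f\right) \left(-3 + f\right)}{f}$
$M{\left(6 \right)} Z l = \left(-2 + 6 - \frac{3}{6}\right) 4 \cdot 4 = \left(-2 + 6 - \frac{1}{2}\right) 4 \cdot 4 = \frac{7}{2} \cdot 4 \cdot 4 = 14 \cdot 4 = 56$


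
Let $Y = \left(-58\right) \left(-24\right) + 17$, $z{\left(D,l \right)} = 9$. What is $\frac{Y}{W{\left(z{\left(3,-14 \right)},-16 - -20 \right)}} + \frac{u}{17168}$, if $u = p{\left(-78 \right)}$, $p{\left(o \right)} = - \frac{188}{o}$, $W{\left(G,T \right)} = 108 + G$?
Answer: $\frac{12094997}{1004328} \approx 12.043$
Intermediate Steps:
$u = \frac{94}{39}$ ($u = - \frac{188}{-78} = \left(-188\right) \left(- \frac{1}{78}\right) = \frac{94}{39} \approx 2.4103$)
$Y = 1409$ ($Y = 1392 + 17 = 1409$)
$\frac{Y}{W{\left(z{\left(3,-14 \right)},-16 - -20 \right)}} + \frac{u}{17168} = \frac{1409}{108 + 9} + \frac{94}{39 \cdot 17168} = \frac{1409}{117} + \frac{94}{39} \cdot \frac{1}{17168} = 1409 \cdot \frac{1}{117} + \frac{47}{334776} = \frac{1409}{117} + \frac{47}{334776} = \frac{12094997}{1004328}$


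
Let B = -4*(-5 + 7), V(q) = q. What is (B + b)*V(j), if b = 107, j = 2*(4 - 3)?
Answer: 198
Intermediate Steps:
j = 2 (j = 2*1 = 2)
B = -8 (B = -4*2 = -8)
(B + b)*V(j) = (-8 + 107)*2 = 99*2 = 198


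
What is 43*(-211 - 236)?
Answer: -19221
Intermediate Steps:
43*(-211 - 236) = 43*(-447) = -19221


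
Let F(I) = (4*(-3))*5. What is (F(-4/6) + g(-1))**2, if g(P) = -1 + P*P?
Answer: 3600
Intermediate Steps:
F(I) = -60 (F(I) = -12*5 = -60)
g(P) = -1 + P**2
(F(-4/6) + g(-1))**2 = (-60 + (-1 + (-1)**2))**2 = (-60 + (-1 + 1))**2 = (-60 + 0)**2 = (-60)**2 = 3600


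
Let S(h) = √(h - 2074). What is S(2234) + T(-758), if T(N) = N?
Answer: -758 + 4*√10 ≈ -745.35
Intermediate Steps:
S(h) = √(-2074 + h)
S(2234) + T(-758) = √(-2074 + 2234) - 758 = √160 - 758 = 4*√10 - 758 = -758 + 4*√10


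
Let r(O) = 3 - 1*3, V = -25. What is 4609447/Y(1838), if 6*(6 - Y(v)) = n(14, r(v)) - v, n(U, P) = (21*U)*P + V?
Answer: 9218894/633 ≈ 14564.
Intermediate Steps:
r(O) = 0 (r(O) = 3 - 3 = 0)
n(U, P) = -25 + 21*P*U (n(U, P) = (21*U)*P - 25 = 21*P*U - 25 = -25 + 21*P*U)
Y(v) = 61/6 + v/6 (Y(v) = 6 - ((-25 + 21*0*14) - v)/6 = 6 - ((-25 + 0) - v)/6 = 6 - (-25 - v)/6 = 6 + (25/6 + v/6) = 61/6 + v/6)
4609447/Y(1838) = 4609447/(61/6 + (⅙)*1838) = 4609447/(61/6 + 919/3) = 4609447/(633/2) = 4609447*(2/633) = 9218894/633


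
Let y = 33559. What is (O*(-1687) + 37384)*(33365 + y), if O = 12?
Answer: 1147077360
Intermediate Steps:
(O*(-1687) + 37384)*(33365 + y) = (12*(-1687) + 37384)*(33365 + 33559) = (-20244 + 37384)*66924 = 17140*66924 = 1147077360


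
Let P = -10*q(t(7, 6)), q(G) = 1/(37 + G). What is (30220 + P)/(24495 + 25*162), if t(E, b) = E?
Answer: 132967/125598 ≈ 1.0587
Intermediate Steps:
P = -5/22 (P = -10/(37 + 7) = -10/44 = -10*1/44 = -5/22 ≈ -0.22727)
(30220 + P)/(24495 + 25*162) = (30220 - 5/22)/(24495 + 25*162) = 664835/(22*(24495 + 4050)) = (664835/22)/28545 = (664835/22)*(1/28545) = 132967/125598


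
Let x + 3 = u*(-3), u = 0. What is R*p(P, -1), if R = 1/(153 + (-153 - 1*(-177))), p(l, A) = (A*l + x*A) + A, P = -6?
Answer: 8/177 ≈ 0.045198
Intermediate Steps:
x = -3 (x = -3 + 0*(-3) = -3 + 0 = -3)
p(l, A) = -2*A + A*l (p(l, A) = (A*l - 3*A) + A = (-3*A + A*l) + A = -2*A + A*l)
R = 1/177 (R = 1/(153 + (-153 + 177)) = 1/(153 + 24) = 1/177 ≈ 0.0056497)
R*p(P, -1) = (-(-2 - 6))/177 = (-1*(-8))/177 = (1/177)*8 = 8/177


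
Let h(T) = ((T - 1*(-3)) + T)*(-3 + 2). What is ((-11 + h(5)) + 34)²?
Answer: 100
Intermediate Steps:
h(T) = -3 - 2*T (h(T) = ((T + 3) + T)*(-1) = ((3 + T) + T)*(-1) = (3 + 2*T)*(-1) = -3 - 2*T)
((-11 + h(5)) + 34)² = ((-11 + (-3 - 2*5)) + 34)² = ((-11 + (-3 - 10)) + 34)² = ((-11 - 13) + 34)² = (-24 + 34)² = 10² = 100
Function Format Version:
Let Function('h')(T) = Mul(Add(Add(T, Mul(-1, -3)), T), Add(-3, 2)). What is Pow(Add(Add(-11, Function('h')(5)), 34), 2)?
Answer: 100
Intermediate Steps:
Function('h')(T) = Add(-3, Mul(-2, T)) (Function('h')(T) = Mul(Add(Add(T, 3), T), -1) = Mul(Add(Add(3, T), T), -1) = Mul(Add(3, Mul(2, T)), -1) = Add(-3, Mul(-2, T)))
Pow(Add(Add(-11, Function('h')(5)), 34), 2) = Pow(Add(Add(-11, Add(-3, Mul(-2, 5))), 34), 2) = Pow(Add(Add(-11, Add(-3, -10)), 34), 2) = Pow(Add(Add(-11, -13), 34), 2) = Pow(Add(-24, 34), 2) = Pow(10, 2) = 100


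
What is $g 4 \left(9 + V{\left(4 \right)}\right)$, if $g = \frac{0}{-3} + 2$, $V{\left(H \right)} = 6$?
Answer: $120$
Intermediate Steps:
$g = 2$ ($g = 0 \left(- \frac{1}{3}\right) + 2 = 0 + 2 = 2$)
$g 4 \left(9 + V{\left(4 \right)}\right) = 2 \cdot 4 \left(9 + 6\right) = 2 \cdot 4 \cdot 15 = 2 \cdot 60 = 120$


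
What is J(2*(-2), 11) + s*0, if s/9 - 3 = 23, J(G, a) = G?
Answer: -4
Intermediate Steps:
s = 234 (s = 27 + 9*23 = 27 + 207 = 234)
J(2*(-2), 11) + s*0 = 2*(-2) + 234*0 = -4 + 0 = -4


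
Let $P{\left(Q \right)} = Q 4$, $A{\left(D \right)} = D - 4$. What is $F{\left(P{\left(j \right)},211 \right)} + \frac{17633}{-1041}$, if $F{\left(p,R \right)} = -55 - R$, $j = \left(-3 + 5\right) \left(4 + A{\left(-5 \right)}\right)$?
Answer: $- \frac{294539}{1041} \approx -282.94$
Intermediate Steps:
$A{\left(D \right)} = -4 + D$
$j = -10$ ($j = \left(-3 + 5\right) \left(4 - 9\right) = 2 \left(4 - 9\right) = 2 \left(-5\right) = -10$)
$P{\left(Q \right)} = 4 Q$
$F{\left(P{\left(j \right)},211 \right)} + \frac{17633}{-1041} = \left(-55 - 211\right) + \frac{17633}{-1041} = \left(-55 - 211\right) + 17633 \left(- \frac{1}{1041}\right) = -266 - \frac{17633}{1041} = - \frac{294539}{1041}$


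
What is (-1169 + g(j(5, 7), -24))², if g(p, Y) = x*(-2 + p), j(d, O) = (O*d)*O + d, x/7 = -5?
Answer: 97002801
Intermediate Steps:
x = -35 (x = 7*(-5) = -35)
j(d, O) = d + d*O² (j(d, O) = d*O² + d = d + d*O²)
g(p, Y) = 70 - 35*p (g(p, Y) = -35*(-2 + p) = 70 - 35*p)
(-1169 + g(j(5, 7), -24))² = (-1169 + (70 - 175*(1 + 7²)))² = (-1169 + (70 - 175*(1 + 49)))² = (-1169 + (70 - 175*50))² = (-1169 + (70 - 35*250))² = (-1169 + (70 - 8750))² = (-1169 - 8680)² = (-9849)² = 97002801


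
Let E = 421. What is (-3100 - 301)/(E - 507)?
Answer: 3401/86 ≈ 39.547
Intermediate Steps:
(-3100 - 301)/(E - 507) = (-3100 - 301)/(421 - 507) = -3401/(-86) = -3401*(-1/86) = 3401/86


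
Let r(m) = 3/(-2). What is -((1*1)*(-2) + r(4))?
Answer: 7/2 ≈ 3.5000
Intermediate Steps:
r(m) = -3/2 (r(m) = 3*(-½) = -3/2)
-((1*1)*(-2) + r(4)) = -((1*1)*(-2) - 3/2) = -(1*(-2) - 3/2) = -(-2 - 3/2) = -1*(-7/2) = 7/2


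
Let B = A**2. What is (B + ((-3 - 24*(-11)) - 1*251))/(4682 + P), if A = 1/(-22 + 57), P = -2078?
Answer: 12251/3189900 ≈ 0.0038406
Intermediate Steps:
A = 1/35 ≈ 0.028571
B = 1/1225 (B = (1/35)**2 = 1/1225 ≈ 0.00081633)
(B + ((-3 - 24*(-11)) - 1*251))/(4682 + P) = (1/1225 + ((-3 - 24*(-11)) - 1*251))/(4682 - 2078) = (1/1225 + ((-3 + 264) - 251))/2604 = (1/1225 + (261 - 251))*(1/2604) = (1/1225 + 10)*(1/2604) = (12251/1225)*(1/2604) = 12251/3189900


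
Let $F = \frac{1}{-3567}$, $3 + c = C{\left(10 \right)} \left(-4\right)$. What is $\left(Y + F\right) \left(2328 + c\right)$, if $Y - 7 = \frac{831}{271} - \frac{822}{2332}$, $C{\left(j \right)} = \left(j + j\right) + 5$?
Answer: $\frac{24360351986675}{1127122062} \approx 21613.0$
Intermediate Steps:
$C{\left(j \right)} = 5 + 2 j$ ($C{\left(j \right)} = 2 j + 5 = 5 + 2 j$)
$c = -103$ ($c = -3 + \left(5 + 2 \cdot 10\right) \left(-4\right) = -3 + \left(5 + 20\right) \left(-4\right) = -3 + 25 \left(-4\right) = -3 - 100 = -103$)
$F = - \frac{1}{3567} \approx -0.00028035$
$Y = \frac{3069467}{315986}$ ($Y = 7 + \left(\frac{831}{271} - \frac{822}{2332}\right) = 7 + \left(831 \cdot \frac{1}{271} - \frac{411}{1166}\right) = 7 + \left(\frac{831}{271} - \frac{411}{1166}\right) = 7 + \frac{857565}{315986} = \frac{3069467}{315986} \approx 9.7139$)
$\left(Y + F\right) \left(2328 + c\right) = \left(\frac{3069467}{315986} - \frac{1}{3567}\right) \left(2328 - 103\right) = \frac{10948472803}{1127122062} \cdot 2225 = \frac{24360351986675}{1127122062}$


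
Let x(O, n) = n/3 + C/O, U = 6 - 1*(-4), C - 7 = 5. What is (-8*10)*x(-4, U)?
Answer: -80/3 ≈ -26.667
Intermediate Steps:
C = 12 (C = 7 + 5 = 12)
U = 10 (U = 6 + 4 = 10)
x(O, n) = 12/O + n/3 (x(O, n) = n/3 + 12/O = 12/O + n/3)
(-8*10)*x(-4, U) = (-8*10)*(12/(-4) + (1/3)*10) = -80*(12*(-1/4) + 10/3) = -80*(-3 + 10/3) = -80*1/3 = -80/3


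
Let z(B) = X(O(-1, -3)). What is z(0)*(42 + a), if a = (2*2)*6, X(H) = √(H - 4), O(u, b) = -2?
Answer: 66*I*√6 ≈ 161.67*I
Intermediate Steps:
X(H) = √(-4 + H)
z(B) = I*√6 (z(B) = √(-4 - 2) = √(-6) = I*√6)
a = 24 (a = 4*6 = 24)
z(0)*(42 + a) = (I*√6)*(42 + 24) = (I*√6)*66 = 66*I*√6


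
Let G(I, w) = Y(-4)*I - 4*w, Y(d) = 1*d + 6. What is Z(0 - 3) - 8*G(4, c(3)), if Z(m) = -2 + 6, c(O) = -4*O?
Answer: -444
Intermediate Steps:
Y(d) = 6 + d (Y(d) = d + 6 = 6 + d)
Z(m) = 4
G(I, w) = -4*w + 2*I (G(I, w) = (6 - 4)*I - 4*w = 2*I - 4*w = -4*w + 2*I)
Z(0 - 3) - 8*G(4, c(3)) = 4 - 8*(-(-16)*3 + 2*4) = 4 - 8*(-4*(-12) + 8) = 4 - 8*(48 + 8) = 4 - 8*56 = 4 - 448 = -444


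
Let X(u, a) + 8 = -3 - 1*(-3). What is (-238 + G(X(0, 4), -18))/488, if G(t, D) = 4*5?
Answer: -109/244 ≈ -0.44672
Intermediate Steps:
X(u, a) = -8 (X(u, a) = -8 + (-3 - 1*(-3)) = -8 + (-3 + 3) = -8 + 0 = -8)
G(t, D) = 20
(-238 + G(X(0, 4), -18))/488 = (-238 + 20)/488 = -218*1/488 = -109/244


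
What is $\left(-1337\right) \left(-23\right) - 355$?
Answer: $30396$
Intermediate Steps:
$\left(-1337\right) \left(-23\right) - 355 = 30751 + \left(-496 + 141\right) = 30751 - 355 = 30396$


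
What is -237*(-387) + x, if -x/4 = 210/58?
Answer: 2659431/29 ≈ 91705.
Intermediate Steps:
x = -420/29 (x = -840/58 = -4*105/29 = -420/29 ≈ -14.483)
-237*(-387) + x = -237*(-387) - 420/29 = 91719 - 420/29 = 2659431/29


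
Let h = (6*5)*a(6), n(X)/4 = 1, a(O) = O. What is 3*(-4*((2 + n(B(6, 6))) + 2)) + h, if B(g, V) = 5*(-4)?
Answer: 84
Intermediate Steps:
B(g, V) = -20
n(X) = 4 (n(X) = 4*1 = 4)
h = 180 (h = (6*5)*6 = 30*6 = 180)
3*(-4*((2 + n(B(6, 6))) + 2)) + h = 3*(-4*((2 + 4) + 2)) + 180 = 3*(-4*(6 + 2)) + 180 = 3*(-4*8) + 180 = 3*(-32) + 180 = -96 + 180 = 84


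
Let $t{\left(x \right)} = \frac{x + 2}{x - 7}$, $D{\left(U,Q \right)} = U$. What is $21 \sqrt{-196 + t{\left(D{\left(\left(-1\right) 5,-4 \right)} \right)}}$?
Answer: $\frac{63 i \sqrt{87}}{2} \approx 293.81 i$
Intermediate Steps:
$t{\left(x \right)} = \frac{2 + x}{-7 + x}$
$21 \sqrt{-196 + t{\left(D{\left(\left(-1\right) 5,-4 \right)} \right)}} = 21 \sqrt{-196 + \frac{2 - 5}{-7 - 5}} = 21 \sqrt{-196 + \frac{1}{-12} \left(-3\right)} = 21 \sqrt{-196 - - \frac{1}{4}} = 21 \sqrt{-196 + \frac{1}{4}} = 21 \sqrt{- \frac{783}{4}} = 21 \frac{3 i \sqrt{87}}{2} = \frac{63 i \sqrt{87}}{2}$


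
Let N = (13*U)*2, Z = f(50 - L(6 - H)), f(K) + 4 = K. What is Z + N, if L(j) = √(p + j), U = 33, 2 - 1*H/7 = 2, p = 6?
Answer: 904 - 2*√3 ≈ 900.54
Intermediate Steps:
H = 0 (H = 14 - 7*2 = 14 - 14 = 0)
L(j) = √(6 + j)
f(K) = -4 + K
Z = 46 - 2*√3 (Z = -4 + (50 - √(6 + (6 - 1*0))) = -4 + (50 - √(6 + (6 + 0))) = -4 + (50 - √(6 + 6)) = -4 + (50 - √12) = -4 + (50 - 2*√3) = 46 - 2*√3 ≈ 42.536)
N = 858 (N = (13*33)*2 = 429*2 = 858)
Z + N = (46 - 2*√3) + 858 = 904 - 2*√3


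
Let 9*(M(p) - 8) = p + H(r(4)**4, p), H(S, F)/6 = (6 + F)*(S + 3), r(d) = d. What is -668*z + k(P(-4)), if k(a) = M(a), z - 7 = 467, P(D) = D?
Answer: -2846512/9 ≈ -3.1628e+5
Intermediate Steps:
z = 474 (z = 7 + 467 = 474)
H(S, F) = 6*(3 + S)*(6 + F) (H(S, F) = 6*((6 + F)*(S + 3)) = 6*((6 + F)*(3 + S)) = 6*((3 + S)*(6 + F)) = 6*(3 + S)*(6 + F))
M(p) = 1044 + 1555*p/9 (M(p) = 8 + (p + (108 + 18*p + 36*4**4 + 6*p*4**4))/9 = 8 + (p + (108 + 18*p + 36*256 + 6*p*256))/9 = 8 + (p + (108 + 18*p + 9216 + 1536*p))/9 = 8 + (p + (9324 + 1554*p))/9 = 8 + (9324 + 1555*p)/9 = 8 + (1036 + 1555*p/9) = 1044 + 1555*p/9)
k(a) = 1044 + 1555*a/9
-668*z + k(P(-4)) = -668*474 + (1044 + (1555/9)*(-4)) = -316632 + (1044 - 6220/9) = -316632 + 3176/9 = -2846512/9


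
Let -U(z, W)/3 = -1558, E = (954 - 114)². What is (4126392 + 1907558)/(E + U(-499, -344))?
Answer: 3016975/355137 ≈ 8.4952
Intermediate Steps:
E = 705600 (E = 840² = 705600)
U(z, W) = 4674 (U(z, W) = -3*(-1558) = 4674)
(4126392 + 1907558)/(E + U(-499, -344)) = (4126392 + 1907558)/(705600 + 4674) = 6033950/710274 = 6033950*(1/710274) = 3016975/355137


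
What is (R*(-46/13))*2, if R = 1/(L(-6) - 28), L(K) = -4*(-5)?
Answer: 23/26 ≈ 0.88461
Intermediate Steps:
L(K) = 20
R = -⅛ (R = 1/(20 - 28) = 1/(-8) = -⅛ ≈ -0.12500)
(R*(-46/13))*2 = -(-23)/(4*13)*2 = -⅛*(-46/13)*2 = (23/52)*2 = 23/26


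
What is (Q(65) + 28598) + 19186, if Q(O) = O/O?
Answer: 47785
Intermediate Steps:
Q(O) = 1
(Q(65) + 28598) + 19186 = (1 + 28598) + 19186 = 28599 + 19186 = 47785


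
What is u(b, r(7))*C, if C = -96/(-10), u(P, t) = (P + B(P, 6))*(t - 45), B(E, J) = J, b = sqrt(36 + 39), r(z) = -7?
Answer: -14976/5 - 2496*sqrt(3) ≈ -7318.4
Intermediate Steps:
b = 5*sqrt(3) (b = sqrt(75) = 5*sqrt(3) ≈ 8.6602)
u(P, t) = (-45 + t)*(6 + P) (u(P, t) = (P + 6)*(t - 45) = (6 + P)*(-45 + t) = (-45 + t)*(6 + P))
C = 48/5 (C = -96*(-1/10) = 48/5 ≈ 9.6000)
u(b, r(7))*C = (-270 - 225*sqrt(3) + 6*(-7) + (5*sqrt(3))*(-7))*(48/5) = (-270 - 225*sqrt(3) - 42 - 35*sqrt(3))*(48/5) = (-312 - 260*sqrt(3))*(48/5) = -14976/5 - 2496*sqrt(3)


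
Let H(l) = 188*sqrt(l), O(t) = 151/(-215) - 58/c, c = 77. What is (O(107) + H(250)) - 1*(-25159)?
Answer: 416483148/16555 + 940*sqrt(10) ≈ 28130.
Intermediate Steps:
O(t) = -24097/16555 (O(t) = 151/(-215) - 58/77 = 151*(-1/215) - 58*1/77 = -151/215 - 58/77 = -24097/16555)
(O(107) + H(250)) - 1*(-25159) = (-24097/16555 + 188*sqrt(250)) - 1*(-25159) = (-24097/16555 + 188*(5*sqrt(10))) + 25159 = (-24097/16555 + 940*sqrt(10)) + 25159 = 416483148/16555 + 940*sqrt(10)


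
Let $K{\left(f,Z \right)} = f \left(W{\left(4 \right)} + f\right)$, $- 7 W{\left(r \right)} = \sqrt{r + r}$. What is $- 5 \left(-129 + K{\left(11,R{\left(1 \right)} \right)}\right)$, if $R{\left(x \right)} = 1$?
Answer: $40 + \frac{110 \sqrt{2}}{7} \approx 62.223$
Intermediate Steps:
$W{\left(r \right)} = - \frac{\sqrt{2} \sqrt{r}}{7}$ ($W{\left(r \right)} = - \frac{\sqrt{r + r}}{7} = - \frac{\sqrt{2 r}}{7} = - \frac{\sqrt{2} \sqrt{r}}{7}$)
$K{\left(f,Z \right)} = f \left(f - \frac{2 \sqrt{2}}{7}\right)$ ($K{\left(f,Z \right)} = f \left(- \frac{\sqrt{2} \sqrt{4}}{7} + f\right) = f \left(\left(- \frac{1}{7}\right) \sqrt{2} \cdot 2 + f\right) = f \left(- \frac{2 \sqrt{2}}{7} + f\right) = f \left(f - \frac{2 \sqrt{2}}{7}\right)$)
$- 5 \left(-129 + K{\left(11,R{\left(1 \right)} \right)}\right) = - 5 \left(-129 + \frac{1}{7} \cdot 11 \left(- 2 \sqrt{2} + 7 \cdot 11\right)\right) = - 5 \left(-129 + \frac{1}{7} \cdot 11 \left(- 2 \sqrt{2} + 77\right)\right) = - 5 \left(-129 + \frac{1}{7} \cdot 11 \left(77 - 2 \sqrt{2}\right)\right) = - 5 \left(-129 + \left(121 - \frac{22 \sqrt{2}}{7}\right)\right) = - 5 \left(-8 - \frac{22 \sqrt{2}}{7}\right) = 40 + \frac{110 \sqrt{2}}{7}$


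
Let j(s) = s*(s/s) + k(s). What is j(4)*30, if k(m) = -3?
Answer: 30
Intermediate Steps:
j(s) = -3 + s (j(s) = s*(s/s) - 3 = s*1 - 3 = s - 3 = -3 + s)
j(4)*30 = (-3 + 4)*30 = 1*30 = 30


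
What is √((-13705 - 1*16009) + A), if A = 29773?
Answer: √59 ≈ 7.6811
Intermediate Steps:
√((-13705 - 1*16009) + A) = √((-13705 - 1*16009) + 29773) = √((-13705 - 16009) + 29773) = √(-29714 + 29773) = √59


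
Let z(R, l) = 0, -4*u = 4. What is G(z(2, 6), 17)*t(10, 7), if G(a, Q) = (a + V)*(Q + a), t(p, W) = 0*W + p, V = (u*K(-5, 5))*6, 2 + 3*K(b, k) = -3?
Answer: 1700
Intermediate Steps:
K(b, k) = -5/3 (K(b, k) = -2/3 + (1/3)*(-3) = -2/3 - 1 = -5/3)
u = -1 (u = -1/4*4 = -1)
V = 10 (V = -1*(-5/3)*6 = (5/3)*6 = 10)
t(p, W) = p (t(p, W) = 0 + p = p)
G(a, Q) = (10 + a)*(Q + a) (G(a, Q) = (a + 10)*(Q + a) = (10 + a)*(Q + a))
G(z(2, 6), 17)*t(10, 7) = (0**2 + 10*17 + 10*0 + 17*0)*10 = (0 + 170 + 0 + 0)*10 = 170*10 = 1700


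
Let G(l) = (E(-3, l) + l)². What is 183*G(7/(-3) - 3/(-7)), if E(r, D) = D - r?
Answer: 17629/147 ≈ 119.93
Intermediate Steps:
G(l) = (3 + 2*l)² (G(l) = ((l - 1*(-3)) + l)² = ((l + 3) + l)² = ((3 + l) + l)² = (3 + 2*l)²)
183*G(7/(-3) - 3/(-7)) = 183*(3 + 2*(7/(-3) - 3/(-7)))² = 183*(3 + 2*(7*(-⅓) - 3*(-⅐)))² = 183*(3 + 2*(-7/3 + 3/7))² = 183*(3 + 2*(-40/21))² = 183*(3 - 80/21)² = 183*(-17/21)² = 183*(289/441) = 17629/147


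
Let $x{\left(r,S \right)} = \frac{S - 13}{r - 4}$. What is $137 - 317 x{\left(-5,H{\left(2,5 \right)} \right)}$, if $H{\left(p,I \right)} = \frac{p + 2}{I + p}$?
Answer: $- \frac{6316}{21} \approx -300.76$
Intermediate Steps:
$H{\left(p,I \right)} = \frac{2 + p}{I + p}$
$x{\left(r,S \right)} = \frac{-13 + S}{-4 + r}$
$137 - 317 x{\left(-5,H{\left(2,5 \right)} \right)} = 137 - 317 \frac{-13 + \frac{2 + 2}{5 + 2}}{-4 - 5} = 137 - 317 \frac{-13 + \frac{1}{7} \cdot 4}{-9} = 137 - 317 \left(- \frac{-13 + \frac{1}{7} \cdot 4}{9}\right) = 137 - 317 \left(- \frac{-13 + \frac{4}{7}}{9}\right) = 137 - 317 \left(\left(- \frac{1}{9}\right) \left(- \frac{87}{7}\right)\right) = 137 - \frac{9193}{21} = - \frac{6316}{21}$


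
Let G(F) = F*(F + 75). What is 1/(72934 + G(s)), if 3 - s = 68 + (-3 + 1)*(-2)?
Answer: 1/72520 ≈ 1.3789e-5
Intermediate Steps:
s = -69 (s = 3 - (68 + (-3 + 1)*(-2)) = 3 - (68 - 2*(-2)) = 3 - (68 + 4) = 3 - 1*72 = 3 - 72 = -69)
G(F) = F*(75 + F)
1/(72934 + G(s)) = 1/(72934 - 69*(75 - 69)) = 1/(72934 - 69*6) = 1/(72934 - 414) = 1/72520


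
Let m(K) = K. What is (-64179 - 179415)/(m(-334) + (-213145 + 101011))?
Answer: 121797/56234 ≈ 2.1659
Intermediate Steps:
(-64179 - 179415)/(m(-334) + (-213145 + 101011)) = (-64179 - 179415)/(-334 + (-213145 + 101011)) = -243594/(-334 - 112134) = -243594/(-112468) = -243594*(-1/112468) = 121797/56234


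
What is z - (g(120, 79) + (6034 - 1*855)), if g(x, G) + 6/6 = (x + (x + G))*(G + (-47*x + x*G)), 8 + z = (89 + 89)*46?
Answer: -1247159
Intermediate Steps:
z = 8180 (z = -8 + (89 + 89)*46 = -8 + 178*46 = -8 + 8188 = 8180)
g(x, G) = -1 + (G + 2*x)*(G - 47*x + G*x) (g(x, G) = -1 + (x + (x + G))*(G + (-47*x + x*G)) = -1 + (x + (G + x))*(G + (-47*x + G*x)) = -1 + (G + 2*x)*(G - 47*x + G*x))
z - (g(120, 79) + (6034 - 1*855)) = 8180 - ((-1 + 79² - 94*120² + 120*79² - 45*79*120 + 2*79*120²) + (6034 - 1*855)) = 8180 - ((-1 + 6241 - 94*14400 + 120*6241 - 426600 + 2*79*14400) + (6034 - 855)) = 8180 - ((-1 + 6241 - 1353600 + 748920 - 426600 + 2275200) + 5179) = 8180 - (1250160 + 5179) = 8180 - 1*1255339 = 8180 - 1255339 = -1247159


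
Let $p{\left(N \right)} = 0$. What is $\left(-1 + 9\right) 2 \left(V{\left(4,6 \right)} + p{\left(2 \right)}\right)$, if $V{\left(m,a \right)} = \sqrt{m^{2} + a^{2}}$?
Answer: $32 \sqrt{13} \approx 115.38$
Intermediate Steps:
$V{\left(m,a \right)} = \sqrt{a^{2} + m^{2}}$
$\left(-1 + 9\right) 2 \left(V{\left(4,6 \right)} + p{\left(2 \right)}\right) = \left(-1 + 9\right) 2 \left(\sqrt{6^{2} + 4^{2}} + 0\right) = 8 \cdot 2 \left(\sqrt{36 + 16} + 0\right) = 8 \cdot 2 \left(\sqrt{52} + 0\right) = 8 \cdot 2 \left(2 \sqrt{13} + 0\right) = 8 \cdot 2 \cdot 2 \sqrt{13} = 8 \cdot 4 \sqrt{13} = 32 \sqrt{13}$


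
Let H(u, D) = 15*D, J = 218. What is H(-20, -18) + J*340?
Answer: 73850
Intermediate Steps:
H(-20, -18) + J*340 = 15*(-18) + 218*340 = -270 + 74120 = 73850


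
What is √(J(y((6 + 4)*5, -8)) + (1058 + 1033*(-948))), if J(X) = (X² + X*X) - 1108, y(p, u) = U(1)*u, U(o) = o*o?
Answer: I*√979206 ≈ 989.55*I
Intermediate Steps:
U(o) = o²
y(p, u) = u (y(p, u) = 1²*u = 1*u = u)
J(X) = -1108 + 2*X² (J(X) = (X² + X²) - 1108 = 2*X² - 1108 = -1108 + 2*X²)
√(J(y((6 + 4)*5, -8)) + (1058 + 1033*(-948))) = √((-1108 + 2*(-8)²) + (1058 + 1033*(-948))) = √((-1108 + 2*64) + (1058 - 979284)) = √((-1108 + 128) - 978226) = √(-980 - 978226) = √(-979206) = I*√979206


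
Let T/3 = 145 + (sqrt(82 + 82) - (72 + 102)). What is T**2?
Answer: 9045 - 1044*sqrt(41) ≈ 2360.1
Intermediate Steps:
T = -87 + 6*sqrt(41) (T = 3*(145 + (sqrt(82 + 82) - (72 + 102))) = 3*(145 + (sqrt(164) - 1*174)) = 3*(145 + (2*sqrt(41) - 174)) = 3*(145 + (-174 + 2*sqrt(41))) = 3*(-29 + 2*sqrt(41)) = -87 + 6*sqrt(41) ≈ -48.581)
T**2 = (-87 + 6*sqrt(41))**2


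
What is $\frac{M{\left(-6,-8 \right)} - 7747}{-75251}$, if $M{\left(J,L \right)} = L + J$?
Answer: $\frac{7761}{75251} \approx 0.10313$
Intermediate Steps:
$M{\left(J,L \right)} = J + L$
$\frac{M{\left(-6,-8 \right)} - 7747}{-75251} = \frac{\left(-6 - 8\right) - 7747}{-75251} = \left(-14 - 7747\right) \left(- \frac{1}{75251}\right) = \left(-7761\right) \left(- \frac{1}{75251}\right) = \frac{7761}{75251}$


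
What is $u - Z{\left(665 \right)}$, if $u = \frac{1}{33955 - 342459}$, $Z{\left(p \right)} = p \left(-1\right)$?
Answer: $\frac{205155159}{308504} \approx 665.0$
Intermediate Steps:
$Z{\left(p \right)} = - p$
$u = - \frac{1}{308504}$ ($u = \frac{1}{-308504} = - \frac{1}{308504} \approx -3.2415 \cdot 10^{-6}$)
$u - Z{\left(665 \right)} = - \frac{1}{308504} - \left(-1\right) 665 = - \frac{1}{308504} - -665 = - \frac{1}{308504} + 665 = \frac{205155159}{308504}$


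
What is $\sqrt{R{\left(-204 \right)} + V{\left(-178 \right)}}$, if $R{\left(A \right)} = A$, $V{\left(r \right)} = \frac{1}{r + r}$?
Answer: $\frac{5 i \sqrt{258545}}{178} \approx 14.283 i$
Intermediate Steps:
$V{\left(r \right)} = \frac{1}{2 r}$
$\sqrt{R{\left(-204 \right)} + V{\left(-178 \right)}} = \sqrt{-204 + \frac{1}{2 \left(-178\right)}} = \sqrt{-204 + \frac{1}{2} \left(- \frac{1}{178}\right)} = \sqrt{-204 - \frac{1}{356}} = \sqrt{- \frac{72625}{356}} = \frac{5 i \sqrt{258545}}{178}$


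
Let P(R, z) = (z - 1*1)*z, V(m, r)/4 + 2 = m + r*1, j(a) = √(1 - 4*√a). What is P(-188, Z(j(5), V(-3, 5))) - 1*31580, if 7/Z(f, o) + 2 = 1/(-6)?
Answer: -5334710/169 ≈ -31566.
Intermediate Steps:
V(m, r) = -8 + 4*m + 4*r (V(m, r) = -8 + 4*(m + r*1) = -8 + 4*(m + r) = -8 + (4*m + 4*r) = -8 + 4*m + 4*r)
Z(f, o) = -42/13 (Z(f, o) = 7/(-2 + 1/(-6)) = 7/(-2 - ⅙) = 7/(-13/6) = 7*(-6/13) = -42/13)
P(R, z) = z*(-1 + z) (P(R, z) = (z - 1)*z = (-1 + z)*z = z*(-1 + z))
P(-188, Z(j(5), V(-3, 5))) - 1*31580 = -42*(-1 - 42/13)/13 - 1*31580 = -42/13*(-55/13) - 31580 = 2310/169 - 31580 = -5334710/169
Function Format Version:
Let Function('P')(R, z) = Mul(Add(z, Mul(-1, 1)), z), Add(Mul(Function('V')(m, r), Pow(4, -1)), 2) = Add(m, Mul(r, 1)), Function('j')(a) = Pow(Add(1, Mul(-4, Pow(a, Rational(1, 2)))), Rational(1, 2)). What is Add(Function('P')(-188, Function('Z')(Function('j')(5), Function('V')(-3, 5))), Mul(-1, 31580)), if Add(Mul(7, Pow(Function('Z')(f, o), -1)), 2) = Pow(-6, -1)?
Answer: Rational(-5334710, 169) ≈ -31566.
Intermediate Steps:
Function('V')(m, r) = Add(-8, Mul(4, m), Mul(4, r)) (Function('V')(m, r) = Add(-8, Mul(4, Add(m, Mul(r, 1)))) = Add(-8, Mul(4, Add(m, r))) = Add(-8, Add(Mul(4, m), Mul(4, r))) = Add(-8, Mul(4, m), Mul(4, r)))
Function('Z')(f, o) = Rational(-42, 13) (Function('Z')(f, o) = Mul(7, Pow(Add(-2, Pow(-6, -1)), -1)) = Mul(7, Pow(Add(-2, Rational(-1, 6)), -1)) = Mul(7, Pow(Rational(-13, 6), -1)) = Mul(7, Rational(-6, 13)) = Rational(-42, 13))
Function('P')(R, z) = Mul(z, Add(-1, z)) (Function('P')(R, z) = Mul(Add(z, -1), z) = Mul(Add(-1, z), z) = Mul(z, Add(-1, z)))
Add(Function('P')(-188, Function('Z')(Function('j')(5), Function('V')(-3, 5))), Mul(-1, 31580)) = Add(Mul(Rational(-42, 13), Add(-1, Rational(-42, 13))), Mul(-1, 31580)) = Add(Mul(Rational(-42, 13), Rational(-55, 13)), -31580) = Add(Rational(2310, 169), -31580) = Rational(-5334710, 169)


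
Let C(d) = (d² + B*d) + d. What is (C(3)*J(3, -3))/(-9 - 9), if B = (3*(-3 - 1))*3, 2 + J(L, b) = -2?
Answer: -64/3 ≈ -21.333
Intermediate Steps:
J(L, b) = -4 (J(L, b) = -2 - 2 = -4)
B = -36 (B = (3*(-4))*3 = -12*3 = -36)
C(d) = d² - 35*d (C(d) = (d² - 36*d) + d = d² - 35*d)
(C(3)*J(3, -3))/(-9 - 9) = ((3*(-35 + 3))*(-4))/(-9 - 9) = ((3*(-32))*(-4))/(-18) = -96*(-4)*(-1/18) = 384*(-1/18) = -64/3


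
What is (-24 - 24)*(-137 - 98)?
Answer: 11280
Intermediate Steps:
(-24 - 24)*(-137 - 98) = -48*(-235) = 11280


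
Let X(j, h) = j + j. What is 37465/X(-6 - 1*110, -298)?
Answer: -37465/232 ≈ -161.49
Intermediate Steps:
X(j, h) = 2*j
37465/X(-6 - 1*110, -298) = 37465/((2*(-6 - 1*110))) = 37465/((2*(-6 - 110))) = 37465/((2*(-116))) = 37465/(-232) = 37465*(-1/232) = -37465/232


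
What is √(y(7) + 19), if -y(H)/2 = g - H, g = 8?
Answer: √17 ≈ 4.1231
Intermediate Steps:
y(H) = -16 + 2*H (y(H) = -2*(8 - H) = -16 + 2*H)
√(y(7) + 19) = √((-16 + 2*7) + 19) = √((-16 + 14) + 19) = √(-2 + 19) = √17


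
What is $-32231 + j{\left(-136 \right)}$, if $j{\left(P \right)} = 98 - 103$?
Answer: $-32236$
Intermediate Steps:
$j{\left(P \right)} = -5$
$-32231 + j{\left(-136 \right)} = -32231 - 5 = -32236$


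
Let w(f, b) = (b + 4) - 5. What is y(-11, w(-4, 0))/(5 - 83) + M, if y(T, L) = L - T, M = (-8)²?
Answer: 2491/39 ≈ 63.872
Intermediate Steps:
M = 64
w(f, b) = -1 + b (w(f, b) = (4 + b) - 5 = -1 + b)
y(-11, w(-4, 0))/(5 - 83) + M = ((-1 + 0) - 1*(-11))/(5 - 83) + 64 = (-1 + 11)/(-78) + 64 = 10*(-1/78) + 64 = -5/39 + 64 = 2491/39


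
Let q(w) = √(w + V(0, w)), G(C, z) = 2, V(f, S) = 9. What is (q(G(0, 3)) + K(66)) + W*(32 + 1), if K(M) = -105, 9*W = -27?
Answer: -204 + √11 ≈ -200.68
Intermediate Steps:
q(w) = √(9 + w) (q(w) = √(w + 9) = √(9 + w))
W = -3 (W = (⅑)*(-27) = -3)
(q(G(0, 3)) + K(66)) + W*(32 + 1) = (√(9 + 2) - 105) - 3*(32 + 1) = (√11 - 105) - 3*33 = (-105 + √11) - 99 = -204 + √11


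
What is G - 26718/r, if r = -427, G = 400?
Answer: 3238/7 ≈ 462.57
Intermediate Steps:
G - 26718/r = 400 - 26718/(-427) = 400 - 26718*(-1)/427 = 400 - 61*(-438/427) = 400 + 438/7 = 3238/7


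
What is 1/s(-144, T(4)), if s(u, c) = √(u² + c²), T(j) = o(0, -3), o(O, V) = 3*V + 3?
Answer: √577/3462 ≈ 0.0069384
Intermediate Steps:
o(O, V) = 3 + 3*V
T(j) = -6 (T(j) = 3 + 3*(-3) = 3 - 9 = -6)
s(u, c) = √(c² + u²)
1/s(-144, T(4)) = 1/(√((-6)² + (-144)²)) = 1/(√(36 + 20736)) = 1/(√20772) = 1/(6*√577) = √577/3462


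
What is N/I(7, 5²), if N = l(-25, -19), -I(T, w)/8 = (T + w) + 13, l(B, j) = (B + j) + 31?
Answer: 13/360 ≈ 0.036111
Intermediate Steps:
l(B, j) = 31 + B + j
I(T, w) = -104 - 8*T - 8*w (I(T, w) = -8*((T + w) + 13) = -8*(13 + T + w) = -104 - 8*T - 8*w)
N = -13 (N = 31 - 25 - 19 = -13)
N/I(7, 5²) = -13/(-104 - 8*7 - 8*5²) = -13/(-104 - 56 - 8*25) = -13/(-104 - 56 - 200) = -13/(-360) = -13*(-1/360) = 13/360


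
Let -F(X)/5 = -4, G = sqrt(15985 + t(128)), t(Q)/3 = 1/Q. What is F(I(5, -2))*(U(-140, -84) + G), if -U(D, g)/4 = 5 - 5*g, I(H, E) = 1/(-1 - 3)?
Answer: -34000 + 65*sqrt(24214)/4 ≈ -31471.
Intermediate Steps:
I(H, E) = -1/4 (I(H, E) = 1/(-4) = -1/4)
t(Q) = 3/Q
U(D, g) = -20 + 20*g (U(D, g) = -4*(5 - 5*g) = -20 + 20*g)
G = 13*sqrt(24214)/16 (G = sqrt(15985 + 3/128) = sqrt(2046083/128) = 13*sqrt(24214)/16 ≈ 126.43)
F(X) = 20 (F(X) = -5*(-4) = 20)
F(I(5, -2))*(U(-140, -84) + G) = 20*((-20 + 20*(-84)) + 13*sqrt(24214)/16) = 20*((-20 - 1680) + 13*sqrt(24214)/16) = 20*(-1700 + 13*sqrt(24214)/16) = -34000 + 65*sqrt(24214)/4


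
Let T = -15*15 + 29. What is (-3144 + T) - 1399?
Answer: -4739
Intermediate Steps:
T = -196 (T = -225 + 29 = -196)
(-3144 + T) - 1399 = (-3144 - 196) - 1399 = -3340 - 1399 = -4739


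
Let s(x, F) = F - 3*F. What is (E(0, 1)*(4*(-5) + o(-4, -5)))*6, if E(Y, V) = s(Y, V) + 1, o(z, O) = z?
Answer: 144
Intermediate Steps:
s(x, F) = -2*F
E(Y, V) = 1 - 2*V (E(Y, V) = -2*V + 1 = 1 - 2*V)
(E(0, 1)*(4*(-5) + o(-4, -5)))*6 = ((1 - 2*1)*(4*(-5) - 4))*6 = ((1 - 2)*(-20 - 4))*6 = -1*(-24)*6 = 24*6 = 144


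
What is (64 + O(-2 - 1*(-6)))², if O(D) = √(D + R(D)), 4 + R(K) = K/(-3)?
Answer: 12284/3 + 256*I*√3/3 ≈ 4094.7 + 147.8*I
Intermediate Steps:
R(K) = -4 - K/3 (R(K) = -4 + K/(-3) = -4 + K*(-⅓) = -4 - K/3)
O(D) = √(-4 + 2*D/3) (O(D) = √(D + (-4 - D/3)) = √(-4 + 2*D/3))
(64 + O(-2 - 1*(-6)))² = (64 + √(-36 + 6*(-2 - 1*(-6)))/3)² = (64 + √(-36 + 6*(-2 + 6))/3)² = (64 + √(-36 + 6*4)/3)² = (64 + √(-36 + 24)/3)² = (64 + √(-12)/3)² = (64 + (2*I*√3)/3)² = (64 + 2*I*√3/3)²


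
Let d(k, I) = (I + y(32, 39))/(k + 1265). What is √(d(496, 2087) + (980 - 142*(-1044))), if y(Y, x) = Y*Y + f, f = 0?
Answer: 3*√5713327939/587 ≈ 386.30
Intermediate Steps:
y(Y, x) = Y² (y(Y, x) = Y*Y + 0 = Y² + 0 = Y²)
d(k, I) = (1024 + I)/(1265 + k) (d(k, I) = (I + 32²)/(k + 1265) = (I + 1024)/(1265 + k) = (1024 + I)/(1265 + k))
√(d(496, 2087) + (980 - 142*(-1044))) = √((1024 + 2087)/(1265 + 496) + (980 - 142*(-1044))) = √(3111/1761 + (980 + 148248)) = √((1/1761)*3111 + 149228) = √(1037/587 + 149228) = √(87597873/587) = 3*√5713327939/587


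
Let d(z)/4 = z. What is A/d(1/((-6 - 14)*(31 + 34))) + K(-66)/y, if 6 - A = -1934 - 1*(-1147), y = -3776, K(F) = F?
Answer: -486584767/1888 ≈ -2.5773e+5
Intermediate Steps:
A = 793 (A = 6 - (-1934 - 1*(-1147)) = 6 - (-1934 + 1147) = 6 - 1*(-787) = 6 + 787 = 793)
d(z) = 4*z
A/d(1/((-6 - 14)*(31 + 34))) + K(-66)/y = 793/((4/(((-6 - 14)*(31 + 34))))) - 66/(-3776) = 793/((4/((-20*65)))) - 66*(-1/3776) = 793/((4/(-1300))) + 33/1888 = 793/((4*(-1/1300))) + 33/1888 = 793/(-1/325) + 33/1888 = 793*(-325) + 33/1888 = -257725 + 33/1888 = -486584767/1888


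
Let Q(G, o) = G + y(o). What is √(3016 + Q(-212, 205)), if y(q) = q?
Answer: √3009 ≈ 54.854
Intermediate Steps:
Q(G, o) = G + o
√(3016 + Q(-212, 205)) = √(3016 + (-212 + 205)) = √(3016 - 7) = √3009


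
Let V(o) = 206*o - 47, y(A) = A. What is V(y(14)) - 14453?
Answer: -11616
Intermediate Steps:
V(o) = -47 + 206*o
V(y(14)) - 14453 = (-47 + 206*14) - 14453 = (-47 + 2884) - 14453 = 2837 - 14453 = -11616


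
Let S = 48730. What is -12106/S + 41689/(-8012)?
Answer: -1064249121/195212380 ≈ -5.4518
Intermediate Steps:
-12106/S + 41689/(-8012) = -12106/48730 + 41689/(-8012) = -12106*1/48730 + 41689*(-1/8012) = -6053/24365 - 41689/8012 = -1064249121/195212380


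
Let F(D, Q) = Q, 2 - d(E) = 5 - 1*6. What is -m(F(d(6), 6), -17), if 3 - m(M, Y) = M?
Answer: 3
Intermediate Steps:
d(E) = 3 (d(E) = 2 - (5 - 1*6) = 2 - (5 - 6) = 2 - 1*(-1) = 2 + 1 = 3)
m(M, Y) = 3 - M
-m(F(d(6), 6), -17) = -(3 - 1*6) = -(3 - 6) = -1*(-3) = 3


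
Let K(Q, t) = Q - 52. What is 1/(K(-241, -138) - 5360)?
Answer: -1/5653 ≈ -0.00017690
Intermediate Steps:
K(Q, t) = -52 + Q
1/(K(-241, -138) - 5360) = 1/((-52 - 241) - 5360) = 1/(-293 - 5360) = 1/(-5653) = -1/5653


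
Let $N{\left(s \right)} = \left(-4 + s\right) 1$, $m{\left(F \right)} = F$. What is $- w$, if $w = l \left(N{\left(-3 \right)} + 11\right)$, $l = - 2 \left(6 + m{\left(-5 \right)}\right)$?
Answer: $8$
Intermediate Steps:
$N{\left(s \right)} = -4 + s$
$l = -2$ ($l = - 2 \left(6 - 5\right) = \left(-2\right) 1 = -2$)
$w = -8$ ($w = - 2 \left(\left(-4 - 3\right) + 11\right) = - 2 \left(-7 + 11\right) = \left(-2\right) 4 = -8$)
$- w = \left(-1\right) \left(-8\right) = 8$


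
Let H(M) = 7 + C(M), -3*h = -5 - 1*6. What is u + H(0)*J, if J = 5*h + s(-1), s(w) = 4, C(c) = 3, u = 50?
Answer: 820/3 ≈ 273.33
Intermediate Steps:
h = 11/3 (h = -(-5 - 1*6)/3 = -(-5 - 6)/3 = -1/3*(-11) = 11/3 ≈ 3.6667)
H(M) = 10 (H(M) = 7 + 3 = 10)
J = 67/3 (J = 5*(11/3) + 4 = 55/3 + 4 = 67/3 ≈ 22.333)
u + H(0)*J = 50 + 10*(67/3) = 50 + 670/3 = 820/3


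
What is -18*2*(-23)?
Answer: 828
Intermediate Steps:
-18*2*(-23) = -36*(-23) = 828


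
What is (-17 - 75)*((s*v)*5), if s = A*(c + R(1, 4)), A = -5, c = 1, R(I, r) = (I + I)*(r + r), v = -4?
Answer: -156400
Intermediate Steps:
R(I, r) = 4*I*r (R(I, r) = (2*I)*(2*r) = 4*I*r)
s = -85 (s = -5*(1 + 4*1*4) = -5*(1 + 16) = -5*17 = -85)
(-17 - 75)*((s*v)*5) = (-17 - 75)*(-85*(-4)*5) = -31280*5 = -92*1700 = -156400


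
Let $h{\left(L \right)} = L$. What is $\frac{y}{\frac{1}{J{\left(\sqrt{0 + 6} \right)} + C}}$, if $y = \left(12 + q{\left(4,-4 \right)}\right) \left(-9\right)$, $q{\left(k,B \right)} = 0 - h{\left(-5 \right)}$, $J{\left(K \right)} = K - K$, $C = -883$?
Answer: $135099$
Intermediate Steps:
$J{\left(K \right)} = 0$
$q{\left(k,B \right)} = 5$ ($q{\left(k,B \right)} = 0 - -5 = 0 + 5 = 5$)
$y = -153$ ($y = \left(12 + 5\right) \left(-9\right) = 17 \left(-9\right) = -153$)
$\frac{y}{\frac{1}{J{\left(\sqrt{0 + 6} \right)} + C}} = - \frac{153}{\frac{1}{0 - 883}} = - \frac{153}{\frac{1}{-883}} = - \frac{153}{- \frac{1}{883}} = \left(-153\right) \left(-883\right) = 135099$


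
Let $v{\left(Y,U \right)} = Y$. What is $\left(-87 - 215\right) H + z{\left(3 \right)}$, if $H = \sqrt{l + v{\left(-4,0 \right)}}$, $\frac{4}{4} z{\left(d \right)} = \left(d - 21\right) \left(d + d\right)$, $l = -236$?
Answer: $-108 - 1208 i \sqrt{15} \approx -108.0 - 4678.6 i$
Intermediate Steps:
$z{\left(d \right)} = 2 d \left(-21 + d\right)$ ($z{\left(d \right)} = \left(d - 21\right) \left(d + d\right) = \left(-21 + d\right) 2 d = 2 d \left(-21 + d\right)$)
$H = 4 i \sqrt{15}$ ($H = \sqrt{-236 - 4} = \sqrt{-240} = 4 i \sqrt{15} \approx 15.492 i$)
$\left(-87 - 215\right) H + z{\left(3 \right)} = \left(-87 - 215\right) 4 i \sqrt{15} + 2 \cdot 3 \left(-21 + 3\right) = \left(-87 - 215\right) 4 i \sqrt{15} + 2 \cdot 3 \left(-18\right) = - 302 \cdot 4 i \sqrt{15} - 108 = - 1208 i \sqrt{15} - 108 = -108 - 1208 i \sqrt{15}$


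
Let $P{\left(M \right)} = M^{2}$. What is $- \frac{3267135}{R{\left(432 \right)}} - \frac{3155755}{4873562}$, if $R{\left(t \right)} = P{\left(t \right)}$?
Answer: $- \frac{33974330465}{1871447808} \approx -18.154$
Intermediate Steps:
$R{\left(t \right)} = t^{2}$
$- \frac{3267135}{R{\left(432 \right)}} - \frac{3155755}{4873562} = - \frac{3267135}{432^{2}} - \frac{3155755}{4873562} = - \frac{3267135}{186624} - \frac{3155755}{4873562} = \left(-3267135\right) \frac{1}{186624} - \frac{3155755}{4873562} = - \frac{13445}{768} - \frac{3155755}{4873562} = - \frac{33974330465}{1871447808}$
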